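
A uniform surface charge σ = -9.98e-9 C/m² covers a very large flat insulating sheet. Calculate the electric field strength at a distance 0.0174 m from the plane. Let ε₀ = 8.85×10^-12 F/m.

564 N/C

Choose a cylindrical pillbox piercing the sheet, end faces (area A) parallel to it.
Flux Φ = 2EA and Q_enc = σA, so 2EA = σA/ε₀ ⇒ E = |σ|/(2ε₀), independent of distance.
E = |σ|/(2ε₀) = (9.98×10^-9)/(2·8.85×10^-12) = 564 N/C.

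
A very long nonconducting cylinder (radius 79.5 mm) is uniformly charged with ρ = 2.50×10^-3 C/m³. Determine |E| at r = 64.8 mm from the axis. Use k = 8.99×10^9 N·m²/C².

By cylindrical symmetry E is radial; use a coaxial Gaussian cylinder of radius 64.8 mm and length L (r < R).
Charge inside radius r per length L is ρ·πr²·L, so λ_enc = ρπr² = 3.298×10^-5 C/m.
By Gauss's law (flux through the curved wall only), E·2πrL = λ_enc L/ε₀.
E = 2k|λ_enc|/r = 2(8.99×10^9)(3.298e-5)/(0.0648) = 9.15×10^6 N/C.

E ≈ 9.15×10^6 N/C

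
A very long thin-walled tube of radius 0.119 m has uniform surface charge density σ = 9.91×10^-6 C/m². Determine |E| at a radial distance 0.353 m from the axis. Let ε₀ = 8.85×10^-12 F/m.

Take a coaxial cylindrical Gaussian surface of radius r = 0.353 m and length L (r > 0.119 m).
The whole shell is enclosed: λ_enc = σ·2πR = (9.91×10^-6)·2π·(0.119) = 7.41×10^-6 C/m.
Applying ∮E·dA = Q_enc/ε₀ with the end caps contributing no flux:
E = |λ_enc|/(2πε₀r) = (7.41×10^-6)/(2π·8.85×10^-12·0.353) = 3.77×10^5 N/C.

E ≈ 3.77e5 V/m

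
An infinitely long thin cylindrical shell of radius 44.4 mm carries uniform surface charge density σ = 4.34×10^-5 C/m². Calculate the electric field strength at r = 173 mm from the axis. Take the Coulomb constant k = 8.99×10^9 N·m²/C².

Choose a coaxial cylinder of radius r = 173 mm (arbitrary length L) as the Gaussian surface (r > 44.4 mm).
The whole shell is enclosed: λ_enc = σ·2πR = (4.34e-5)·2π·(0.0444) = 1.211×10^-5 C/m.
Applying ∮E·dA = Q_enc/ε₀ with the end caps contributing no flux:
E = 2k|λ_enc|/r = 2(8.99×10^9)(1.211×10^-5)/(0.173) = 1.26×10^6 N/C.

E = 1.26×10^6 N/C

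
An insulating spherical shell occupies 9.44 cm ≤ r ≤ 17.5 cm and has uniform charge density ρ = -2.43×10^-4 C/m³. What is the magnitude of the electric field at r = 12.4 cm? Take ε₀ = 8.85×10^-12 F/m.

6.34×10^5 N/C

Take a concentric spherical Gaussian surface of radius r = 12.4 cm (within the shell material, 9.44 cm < r < 17.5 cm).
Only the shell between 9.44 cm and r is enclosed: Q_enc = ρ·(4π/3)(r³ − a³) = (-2.43×10^-4)·(4π/3)·((0.124)³ − (0.0944)³) = -1.084×10^-6 C.
By Gauss's law, ∮E·dA = E·4πr² = Q_enc/ε₀.
E = |Q_enc|/(4πε₀r²) = (1.084×10^-6)/(4π·8.85×10^-12·(0.124)²) = 6.34×10^5 N/C.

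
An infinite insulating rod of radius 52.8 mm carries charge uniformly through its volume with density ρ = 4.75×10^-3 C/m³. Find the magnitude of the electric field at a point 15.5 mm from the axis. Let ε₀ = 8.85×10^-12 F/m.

|E| ≈ 4.16×10^6 V/m

Take a coaxial cylindrical Gaussian surface of radius r = 15.5 mm and length L (r < R).
Enclosed charge per unit length: λ_enc = ρ·πr² = (4.75e-3)π(0.0155)² = 3.585e-6 C/m.
Applying ∮E·dA = Q_enc/ε₀ with the end caps contributing no flux:
E = |λ_enc|/(2πε₀r) = (3.585×10^-6)/(2π·8.85×10^-12·0.0155) = 4.16×10^6 N/C.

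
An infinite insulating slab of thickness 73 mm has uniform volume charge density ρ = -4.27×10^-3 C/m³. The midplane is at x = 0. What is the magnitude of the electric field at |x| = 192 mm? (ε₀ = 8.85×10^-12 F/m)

E = 1.76×10^7 N/C

The point |x| = 192 mm lies outside the slab (half-thickness 0.0365 m). A symmetric pillbox spanning the full slab encloses Q_enc = ρ·d·A.
Flux = 2EA ⇒ E = |ρ|d/(2ε₀), independent of distance outside.
E = (4.27×10^-3)(0.073)/(2·8.85×10^-12) = 1.76×10^7 N/C.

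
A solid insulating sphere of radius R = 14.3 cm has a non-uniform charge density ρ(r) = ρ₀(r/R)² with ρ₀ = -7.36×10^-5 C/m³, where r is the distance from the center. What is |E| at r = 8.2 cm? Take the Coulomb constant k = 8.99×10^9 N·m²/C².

Take a concentric spherical Gaussian surface of radius r = 8.2 cm (r < R).
Integrate the density: Q_enc = 4π ∫₀^r ρ₀(r'/R)^2 r'² dr' = 4πρ₀ r^5/(5·R²) = -3.354×10^-8 C.
Applying ∮E·dA = Q_enc/ε₀ with Φ = E(4πr²):
E = k|Q_enc|/r² = (8.99×10^9)(3.354×10^-8)/(0.082)² = 4.48e4 N/C.

E ≈ 4.48e4 N/C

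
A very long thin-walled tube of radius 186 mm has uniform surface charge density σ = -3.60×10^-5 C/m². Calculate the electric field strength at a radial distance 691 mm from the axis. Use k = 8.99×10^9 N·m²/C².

1.09×10^6 V/m

Choose a coaxial cylinder of radius r = 691 mm (arbitrary length L) as the Gaussian surface (r > 186 mm).
The whole shell is enclosed: λ_enc = σ·2πR = (-3.60×10^-5)·2π·(0.186) = -4.207×10^-5 C/m.
Applying ∮E·dA = Q_enc/ε₀ with the end caps contributing no flux:
E = 2k|λ_enc|/r = 2(8.99×10^9)(4.207e-5)/(0.691) = 1.09×10^6 N/C.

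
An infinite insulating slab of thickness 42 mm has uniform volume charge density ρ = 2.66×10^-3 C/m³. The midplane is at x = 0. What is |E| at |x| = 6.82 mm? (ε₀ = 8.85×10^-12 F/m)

E ≈ 2.05×10^6 N/C

By symmetry E is perpendicular to the slab. A Gaussian pillbox from −6.82 mm to +6.82 mm (face area A) lies entirely within the slab.
Q_enc = ρ·(2x)·A and flux = 2EA, so 2EA = 2ρxA/ε₀ ⇒ E = |ρ|x/ε₀.
E = (2.66e-3)(0.00682)/(8.85×10^-12) = 2.05e6 N/C.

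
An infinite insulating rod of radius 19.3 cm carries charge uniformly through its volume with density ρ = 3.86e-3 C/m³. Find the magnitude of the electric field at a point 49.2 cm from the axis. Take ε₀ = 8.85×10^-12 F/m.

1.65×10^7 N/C

Take a coaxial cylindrical Gaussian surface of radius r = 49.2 cm and length L (r > 19.3 cm, full cross-section enclosed).
λ_enc = ρ·πR² = (3.86×10^-3)π(0.193)² = 4.517×10^-4 C/m.
Gauss's law: E·2πrL = λ_enc L/ε₀.
E = |λ_enc|/(2πε₀r) = (4.517e-4)/(2π·8.85×10^-12·0.492) = 1.65e7 N/C.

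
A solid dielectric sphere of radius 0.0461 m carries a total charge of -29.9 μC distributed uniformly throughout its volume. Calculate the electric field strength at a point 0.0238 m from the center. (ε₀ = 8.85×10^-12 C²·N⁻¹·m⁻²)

Use a concentric Gaussian sphere at r = 0.0238 m (r < R).
For a uniform sphere the enclosed fraction is (r/R)³, so Q_enc = (-29.9 μC)(0.0238/0.0461)³ = -4.114×10^-6 C.
By Gauss's law, ∮E·dA = E·4πr² = Q_enc/ε₀.
E = |Q_enc|/(4πε₀r²) = (4.114e-6)/(4π·8.85×10^-12·(0.0238)²) = 6.53e7 N/C.

E = 6.53×10^7 V/m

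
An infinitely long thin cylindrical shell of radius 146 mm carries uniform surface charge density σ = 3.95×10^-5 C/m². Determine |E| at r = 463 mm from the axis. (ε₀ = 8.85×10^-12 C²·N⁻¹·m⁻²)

E = 1.41e6 V/m

Take a coaxial cylindrical Gaussian surface of radius r = 463 mm and length L (r > 146 mm).
The whole shell is enclosed: λ_enc = σ·2πR = (3.95×10^-5)·2π·(0.146) = 3.624×10^-5 C/m.
By Gauss's law (flux through the curved wall only), E·2πrL = λ_enc L/ε₀.
E = |λ_enc|/(2πε₀r) = (3.624×10^-5)/(2π·8.85×10^-12·0.463) = 1.41×10^6 N/C.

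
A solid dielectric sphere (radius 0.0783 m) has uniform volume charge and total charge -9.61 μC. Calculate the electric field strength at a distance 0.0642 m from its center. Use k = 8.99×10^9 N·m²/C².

E ≈ 1.16×10^7 N/C

By spherical symmetry E is radial; choose a Gaussian sphere of radius r = 0.0642 m (r < R).
Only the charge within r is enclosed: Q_enc = Q·(r/R)³ = (-9.61 μC)·(0.0642 m/0.0783 m)³ = -5.297×10^-6 C.
Since E is radial and uniform over the Gaussian sphere, Φ = E·4πr² = Q_enc/ε₀.
E = k|Q_enc|/r² = (8.99×10^9)(5.297×10^-6)/(0.0642)² = 1.16×10^7 N/C.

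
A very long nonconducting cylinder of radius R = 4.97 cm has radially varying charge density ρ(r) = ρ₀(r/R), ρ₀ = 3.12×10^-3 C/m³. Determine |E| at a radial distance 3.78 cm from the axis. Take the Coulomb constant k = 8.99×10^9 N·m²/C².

Choose a coaxial cylinder of radius r = 3.78 cm (arbitrary length L) as the Gaussian surface (r < R).
Integrating ρ over the cross-section to radius r: λ_enc = (2πρ₀/R) ∫₀^r r'^2 dr' = 2πρ₀ r^3/(3·R) = 7.101×10^-6 C/m.
Applying ∮E·dA = Q_enc/ε₀ with the end caps contributing no flux:
E = 2k|λ_enc|/r = 2(8.99×10^9)(7.101×10^-6)/(0.0378) = 3.38e6 N/C.

|E| = 3.38×10^6 V/m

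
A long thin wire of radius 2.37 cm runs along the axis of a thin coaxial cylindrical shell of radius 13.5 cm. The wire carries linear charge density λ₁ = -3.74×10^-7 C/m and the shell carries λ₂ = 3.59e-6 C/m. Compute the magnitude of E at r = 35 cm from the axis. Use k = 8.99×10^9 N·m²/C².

E ≈ 1.65×10^5 N/C

By cylindrical symmetry E is radial; use a coaxial Gaussian cylinder of radius 35 cm and length L (r > 13.5 cm, enclosing both).
λ_enc = λ₁ + λ₂ = (-3.74e-7) + (3.59×10^-6) = 3.216e-6 C/m.
Applying ∮E·dA = Q_enc/ε₀ with the end caps contributing no flux:
E = 2k|λ_enc|/r = 2(8.99×10^9)(3.216×10^-6)/(0.35) = 1.65×10^5 N/C.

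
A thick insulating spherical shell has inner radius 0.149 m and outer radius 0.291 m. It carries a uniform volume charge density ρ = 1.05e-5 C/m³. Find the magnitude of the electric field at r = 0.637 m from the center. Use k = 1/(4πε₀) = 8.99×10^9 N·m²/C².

E ≈ 2.08×10^4 N/C

Use a concentric Gaussian sphere at r = 0.637 m (r > 0.291 m, enclosing the whole shell).
Q_enc = ρ·(4π/3)(b³ − a³) = (1.05×10^-5)·(4π/3)·((0.291)³ − (0.149)³) = 9.383×10^-7 C.
By Gauss's law, ∮E·dA = E·4πr² = Q_enc/ε₀.
E = k|Q_enc|/r² = (8.99×10^9)(9.383×10^-7)/(0.637)² = 2.08e4 N/C.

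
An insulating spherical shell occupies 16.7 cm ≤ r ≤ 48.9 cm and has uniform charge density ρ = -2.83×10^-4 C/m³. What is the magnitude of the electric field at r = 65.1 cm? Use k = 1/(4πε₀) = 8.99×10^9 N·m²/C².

Take a concentric spherical Gaussian surface of radius r = 65.1 cm (r > 48.9 cm, enclosing the whole shell).
Q_enc = ρ·(4π/3)(b³ − a³) = (-2.83×10^-4)·(4π/3)·((0.489)³ − (0.167)³) = -1.331×10^-4 C.
Since E is radial and uniform over the Gaussian sphere, Φ = E·4πr² = Q_enc/ε₀.
E = k|Q_enc|/r² = (8.99×10^9)(1.331×10^-4)/(0.651)² = 2.82×10^6 N/C.

E = 2.82×10^6 V/m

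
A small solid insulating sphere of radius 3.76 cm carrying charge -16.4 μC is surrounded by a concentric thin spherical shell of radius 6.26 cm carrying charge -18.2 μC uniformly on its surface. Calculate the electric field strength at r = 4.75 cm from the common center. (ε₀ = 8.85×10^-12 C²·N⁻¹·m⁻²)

By spherical symmetry E is radial; choose a Gaussian sphere of radius r = 4.75 cm (between the bodies, 3.76 cm < r < 6.26 cm).
The shell at 6.26 cm lies outside the Gaussian surface, so Q_enc = -16.4 μC = -1.64×10^-5 C.
Applying ∮E·dA = Q_enc/ε₀ with Φ = E(4πr²):
E = |Q_enc|/(4πε₀r²) = (1.64e-5)/(4π·8.85×10^-12·(0.0475)²) = 6.54×10^7 N/C.

|E| = 6.54×10^7 V/m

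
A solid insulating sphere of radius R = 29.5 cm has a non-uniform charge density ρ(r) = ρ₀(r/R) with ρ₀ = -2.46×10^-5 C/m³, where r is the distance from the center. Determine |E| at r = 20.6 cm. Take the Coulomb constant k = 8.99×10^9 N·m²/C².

9.99×10^4 N/C

By spherical symmetry E is radial; choose a Gaussian sphere of radius r = 20.6 cm (r < R).
Q_enc = ∫₀^r ρ(r')·4πr'² dr' = (4πρ₀/R) ∫₀^r r'^3 dr' = 4πρ₀ r^4/(4·R) = -4.718e-7 C.
By Gauss's law, ∮E·dA = E·4πr² = Q_enc/ε₀.
E = k|Q_enc|/r² = (8.99×10^9)(4.718e-7)/(0.206)² = 9.99e4 N/C.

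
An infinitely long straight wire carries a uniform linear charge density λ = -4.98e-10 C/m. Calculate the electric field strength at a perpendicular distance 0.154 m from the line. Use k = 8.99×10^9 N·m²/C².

|E| = 58.1 N/C

Choose a coaxial cylinder of radius r = 0.154 m (arbitrary length L) as the Gaussian surface.
Q_enc = λL, so λ_enc = -4.98×10^-10 C/m.
By Gauss's law (flux through the curved wall only), E·2πrL = λ_enc L/ε₀.
E = 2k|λ_enc|/r = 2(8.99×10^9)(4.98e-10)/(0.154) = 58.1 N/C.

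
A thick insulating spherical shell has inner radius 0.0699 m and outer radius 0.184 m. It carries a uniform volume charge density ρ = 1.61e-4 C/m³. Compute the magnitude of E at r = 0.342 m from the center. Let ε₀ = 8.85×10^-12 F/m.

E = 3.05e5 N/C

By spherical symmetry E is radial; choose a Gaussian sphere of radius r = 0.342 m (r > 0.184 m, enclosing the whole shell).
Q_enc = ρ·(4π/3)(b³ − a³) = (1.61e-4)·(4π/3)·((0.184)³ − (0.0699)³) = 3.971e-6 C.
By Gauss's law, ∮E·dA = E·4πr² = Q_enc/ε₀.
E = |Q_enc|/(4πε₀r²) = (3.971e-6)/(4π·8.85×10^-12·(0.342)²) = 3.05×10^5 N/C.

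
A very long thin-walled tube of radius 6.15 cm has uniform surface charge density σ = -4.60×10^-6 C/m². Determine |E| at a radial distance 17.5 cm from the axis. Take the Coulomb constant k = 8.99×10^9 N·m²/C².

|E| = 1.83e5 V/m

Coaxial Gaussian cylinder, radius r = 17.5 cm, length L (r > 6.15 cm).
The whole shell is enclosed: λ_enc = σ·2πR = (-4.60×10^-6)·2π·(0.0615) = -1.778×10^-6 C/m.
Since E is radial and uniform over the curved surface, Φ = E·2πrL = Q_enc/ε₀ = λ_enc L/ε₀.
E = 2k|λ_enc|/r = 2(8.99×10^9)(1.778e-6)/(0.175) = 1.83×10^5 N/C.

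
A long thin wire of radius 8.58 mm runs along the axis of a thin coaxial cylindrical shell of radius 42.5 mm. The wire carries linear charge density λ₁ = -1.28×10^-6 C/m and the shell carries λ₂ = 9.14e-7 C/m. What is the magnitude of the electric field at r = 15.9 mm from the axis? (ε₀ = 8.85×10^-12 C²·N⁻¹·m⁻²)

By cylindrical symmetry E is radial; use a coaxial Gaussian cylinder of radius 15.9 mm and length L (between the conductors, 8.58 mm < r < 42.5 mm).
Only the inner wire is enclosed; the outer shell contributes nothing inside itself. λ_enc = λ₁ = -1.28×10^-6 C/m.
Gauss's law: E·2πrL = λ_enc L/ε₀.
E = |λ_enc|/(2πε₀r) = (1.28×10^-6)/(2π·8.85×10^-12·0.0159) = 1.45e6 N/C.

E ≈ 1.45×10^6 N/C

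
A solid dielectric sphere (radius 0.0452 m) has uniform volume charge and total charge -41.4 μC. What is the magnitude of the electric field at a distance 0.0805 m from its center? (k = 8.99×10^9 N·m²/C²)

E ≈ 5.74×10^7 N/C

Use a concentric Gaussian sphere at r = 0.0805 m (r > R, so the entire charge is enclosed).
Q_enc = -41.4 μC = -4.14×10^-5 C.
By Gauss's law, ∮E·dA = E·4πr² = Q_enc/ε₀.
E = k|Q_enc|/r² = (8.99×10^9)(4.14×10^-5)/(0.0805)² = 5.74×10^7 N/C.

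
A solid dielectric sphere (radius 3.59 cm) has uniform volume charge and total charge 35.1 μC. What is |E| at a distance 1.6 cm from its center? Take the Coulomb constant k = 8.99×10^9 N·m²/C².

Take a concentric spherical Gaussian surface of radius r = 1.6 cm (r < R).
Only the charge within r is enclosed: Q_enc = Q·(r/R)³ = (35.1 μC)·(1.6 cm/3.59 cm)³ = 3.107e-6 C.
By Gauss's law, ∮E·dA = E·4πr² = Q_enc/ε₀.
E = k|Q_enc|/r² = (8.99×10^9)(3.107e-6)/(0.016)² = 1.09×10^8 N/C.

E = 1.09×10^8 N/C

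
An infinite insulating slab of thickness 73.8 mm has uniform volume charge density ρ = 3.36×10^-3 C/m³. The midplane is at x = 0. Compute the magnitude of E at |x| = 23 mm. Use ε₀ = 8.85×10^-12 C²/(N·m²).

By symmetry E is perpendicular to the slab. A Gaussian pillbox from −23 mm to +23 mm (face area A) lies entirely within the slab.
Q_enc = ρ·(2x)·A and flux = 2EA, so 2EA = 2ρxA/ε₀ ⇒ E = |ρ|x/ε₀.
E = (3.36e-3)(0.023)/(8.85×10^-12) = 8.73e6 N/C.

|E| = 8.73×10^6 V/m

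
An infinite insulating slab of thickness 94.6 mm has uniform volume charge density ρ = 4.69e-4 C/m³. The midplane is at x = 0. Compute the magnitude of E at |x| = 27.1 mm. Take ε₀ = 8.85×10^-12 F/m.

E ≈ 1.44×10^6 N/C

By symmetry E is perpendicular to the slab. A Gaussian pillbox from −27.1 mm to +27.1 mm (face area A) lies entirely within the slab.
Q_enc = ρ·(2x)·A and flux = 2EA, so 2EA = 2ρxA/ε₀ ⇒ E = |ρ|x/ε₀.
E = (4.69×10^-4)(0.0271)/(8.85×10^-12) = 1.44e6 N/C.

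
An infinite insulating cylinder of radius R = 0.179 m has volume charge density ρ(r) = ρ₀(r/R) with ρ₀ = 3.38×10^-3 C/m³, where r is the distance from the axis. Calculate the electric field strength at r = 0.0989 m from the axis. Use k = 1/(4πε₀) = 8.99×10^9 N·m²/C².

Coaxial Gaussian cylinder, radius r = 0.0989 m, length L (r < R).
λ_enc = ∫₀^r ρ(r')·2πr' dr' = (2πρ₀/R)·r^3/3 = 3.826e-5 C/m.
By Gauss's law (flux through the curved wall only), E·2πrL = λ_enc L/ε₀.
E = 2k|λ_enc|/r = 2(8.99×10^9)(3.826e-5)/(0.0989) = 6.96e6 N/C.

|E| ≈ 6.96e6 V/m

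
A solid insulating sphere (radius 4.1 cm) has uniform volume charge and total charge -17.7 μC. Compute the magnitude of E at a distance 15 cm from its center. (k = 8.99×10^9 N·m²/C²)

Use a concentric Gaussian sphere at r = 15 cm (r > R, so the entire charge is enclosed).
Q_enc = -17.7 μC = -1.77×10^-5 C.
Applying ∮E·dA = Q_enc/ε₀ with Φ = E(4πr²):
E = k|Q_enc|/r² = (8.99×10^9)(1.77×10^-5)/(0.15)² = 7.07e6 N/C.

|E| = 7.07×10^6 V/m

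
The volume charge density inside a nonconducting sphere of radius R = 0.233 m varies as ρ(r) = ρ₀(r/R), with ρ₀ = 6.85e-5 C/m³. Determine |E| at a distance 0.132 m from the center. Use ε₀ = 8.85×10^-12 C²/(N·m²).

E = 1.45×10^5 N/C

Use a concentric Gaussian sphere at r = 0.132 m (r < R).
Q_enc = ∫₀^r ρ(r')·4πr'² dr' = (4πρ₀/R) ∫₀^r r'^3 dr' = 4πρ₀ r^4/(4·R) = 2.804e-7 C.
By Gauss's law, ∮E·dA = E·4πr² = Q_enc/ε₀.
E = |Q_enc|/(4πε₀r²) = (2.804e-7)/(4π·8.85×10^-12·(0.132)²) = 1.45×10^5 N/C.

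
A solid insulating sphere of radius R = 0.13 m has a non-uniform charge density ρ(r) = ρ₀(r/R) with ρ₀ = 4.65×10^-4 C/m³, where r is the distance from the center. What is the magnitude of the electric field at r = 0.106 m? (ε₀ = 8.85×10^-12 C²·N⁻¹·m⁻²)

By spherical symmetry E is radial; choose a Gaussian sphere of radius r = 0.106 m (r < R).
Q_enc = ∫₀^r ρ(r')·4πr'² dr' = (4πρ₀/R) ∫₀^r r'^3 dr' = 4πρ₀ r^4/(4·R) = 1.419×10^-6 C.
Gauss's law: E·4πr² = Q_enc/ε₀.
E = |Q_enc|/(4πε₀r²) = (1.419×10^-6)/(4π·8.85×10^-12·(0.106)²) = 1.14×10^6 N/C.

E = 1.14×10^6 N/C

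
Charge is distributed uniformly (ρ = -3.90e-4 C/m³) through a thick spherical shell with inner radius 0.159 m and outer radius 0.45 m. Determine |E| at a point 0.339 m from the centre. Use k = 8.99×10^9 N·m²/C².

E ≈ 4.46×10^6 N/C

By spherical symmetry E is radial; choose a Gaussian sphere of radius r = 0.339 m (within the shell material, 0.159 m < r < 0.45 m).
Only the shell between 0.159 m and r is enclosed: Q_enc = ρ·(4π/3)(r³ − a³) = (-3.90e-4)·(4π/3)·((0.339)³ − (0.159)³) = -5.708e-5 C.
Gauss's law: E·4πr² = Q_enc/ε₀.
E = k|Q_enc|/r² = (8.99×10^9)(5.708e-5)/(0.339)² = 4.46×10^6 N/C.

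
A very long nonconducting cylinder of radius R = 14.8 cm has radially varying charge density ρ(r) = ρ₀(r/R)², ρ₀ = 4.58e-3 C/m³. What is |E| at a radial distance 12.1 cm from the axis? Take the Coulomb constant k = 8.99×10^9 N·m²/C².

E ≈ 1.05e7 N/C

By cylindrical symmetry E is radial; use a coaxial Gaussian cylinder of radius 12.1 cm and length L (r < R).
λ_enc = ∫₀^r ρ(r')·2πr' dr' = (2πρ₀/R²)·r^4/4 = 7.04×10^-5 C/m.
Since E is radial and uniform over the curved surface, Φ = E·2πrL = Q_enc/ε₀ = λ_enc L/ε₀.
E = 2k|λ_enc|/r = 2(8.99×10^9)(7.04×10^-5)/(0.121) = 1.05×10^7 N/C.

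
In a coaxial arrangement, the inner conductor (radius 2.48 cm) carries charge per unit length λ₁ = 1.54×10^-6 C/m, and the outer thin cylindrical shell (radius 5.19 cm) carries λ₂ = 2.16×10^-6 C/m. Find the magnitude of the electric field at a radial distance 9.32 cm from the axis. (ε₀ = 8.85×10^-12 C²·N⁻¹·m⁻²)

Take a coaxial cylindrical Gaussian surface of radius r = 9.32 cm and length L (r > 5.19 cm, enclosing both).
λ_enc = λ₁ + λ₂ = (1.54e-6) + (2.16e-6) = 3.70e-6 C/m.
Applying ∮E·dA = Q_enc/ε₀ with the end caps contributing no flux:
E = |λ_enc|/(2πε₀r) = (3.70×10^-6)/(2π·8.85×10^-12·0.0932) = 7.14×10^5 N/C.

|E| = 7.14e5 V/m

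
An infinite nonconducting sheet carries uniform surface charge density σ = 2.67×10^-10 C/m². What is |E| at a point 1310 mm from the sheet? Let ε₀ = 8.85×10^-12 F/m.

The symmetry is planar: E is normal to the sheet and the same magnitude on both sides. Take a pillbox straddling the sheet with end-cap area A.
Only the two end caps contribute flux: Φ = 2EA. With Q_enc = σA, Gauss's law gives E = |σ|/(2ε₀).
E = |σ|/(2ε₀) = (2.67×10^-10)/(2·8.85×10^-12) = 15.1 N/C.

E ≈ 15.1 N/C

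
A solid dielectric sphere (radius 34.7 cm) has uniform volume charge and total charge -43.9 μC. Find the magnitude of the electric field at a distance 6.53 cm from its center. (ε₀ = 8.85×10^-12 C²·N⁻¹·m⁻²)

E ≈ 6.17e5 V/m

Symmetry ⇒ E = E(r) r̂. Gaussian sphere of radius r = 6.53 cm (r < R).
For a uniform sphere the enclosed fraction is (r/R)³, so Q_enc = (-43.9 μC)(0.0653/0.347)³ = -2.926e-7 C.
Applying ∮E·dA = Q_enc/ε₀ with Φ = E(4πr²):
E = |Q_enc|/(4πε₀r²) = (2.926×10^-7)/(4π·8.85×10^-12·(0.0653)²) = 6.17e5 N/C.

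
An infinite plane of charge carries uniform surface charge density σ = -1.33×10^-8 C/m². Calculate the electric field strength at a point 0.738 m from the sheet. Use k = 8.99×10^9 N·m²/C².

|E| ≈ 751 V/m

Choose a cylindrical pillbox piercing the sheet, end faces (area A) parallel to it.
Only the two end caps contribute flux: Φ = 2EA. With Q_enc = σA, Gauss's law gives E = |σ|/(2ε₀).
E = 2πk|σ| = 2π(8.99×10^9)(1.33×10^-8) = 751 N/C.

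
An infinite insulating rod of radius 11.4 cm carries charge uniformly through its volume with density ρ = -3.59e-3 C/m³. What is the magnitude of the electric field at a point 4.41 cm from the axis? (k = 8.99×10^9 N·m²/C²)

E ≈ 8.94×10^6 N/C

Take a coaxial cylindrical Gaussian surface of radius r = 4.41 cm and length L (r < R).
Charge inside radius r per length L is ρ·πr²·L, so λ_enc = ρπr² = -2.193×10^-5 C/m.
Applying ∮E·dA = Q_enc/ε₀ with the end caps contributing no flux:
E = 2k|λ_enc|/r = 2(8.99×10^9)(2.193e-5)/(0.0441) = 8.94e6 N/C.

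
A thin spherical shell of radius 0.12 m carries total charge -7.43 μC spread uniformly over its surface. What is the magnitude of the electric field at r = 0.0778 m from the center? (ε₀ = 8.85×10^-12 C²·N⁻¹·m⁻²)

|E| = 0 N/C

Use a concentric Gaussian sphere at r = 0.0778 m (inside the shell, r < 0.12 m).
No charge lies within this surface, so Q_enc = 0 and Gauss's law gives E·4πr² = 0 ⇒ E = 0.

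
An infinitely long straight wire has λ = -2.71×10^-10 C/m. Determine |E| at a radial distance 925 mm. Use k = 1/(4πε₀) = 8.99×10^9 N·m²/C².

E ≈ 5.27 N/C

Choose a coaxial cylinder of radius r = 925 mm (arbitrary length L) as the Gaussian surface.
Q_enc = λL, so λ_enc = -2.71×10^-10 C/m.
Since E is radial and uniform over the curved surface, Φ = E·2πrL = Q_enc/ε₀ = λ_enc L/ε₀.
E = 2k|λ_enc|/r = 2(8.99×10^9)(2.71e-10)/(0.925) = 5.27 N/C.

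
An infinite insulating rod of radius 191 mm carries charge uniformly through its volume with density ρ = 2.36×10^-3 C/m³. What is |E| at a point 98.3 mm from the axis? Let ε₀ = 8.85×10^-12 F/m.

Take a coaxial cylindrical Gaussian surface of radius r = 98.3 mm and length L (r < R).
Enclosed charge per unit length: λ_enc = ρ·πr² = (2.36e-3)π(0.0983)² = 7.164e-5 C/m.
Applying ∮E·dA = Q_enc/ε₀ with the end caps contributing no flux:
E = |λ_enc|/(2πε₀r) = (7.164×10^-5)/(2π·8.85×10^-12·0.0983) = 1.31e7 N/C.

|E| ≈ 1.31e7 N/C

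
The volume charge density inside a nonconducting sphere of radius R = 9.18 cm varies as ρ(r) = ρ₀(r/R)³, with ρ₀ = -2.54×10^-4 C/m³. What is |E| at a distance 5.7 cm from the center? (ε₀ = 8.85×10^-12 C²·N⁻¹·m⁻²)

By spherical symmetry E is radial; choose a Gaussian sphere of radius r = 5.7 cm (r < R).
Integrate the density: Q_enc = 4π ∫₀^r ρ₀(r'/R)^3 r'² dr' = 4πρ₀ r^6/(6·R³) = -2.358×10^-8 C.
Gauss's law: E·4πr² = Q_enc/ε₀.
E = |Q_enc|/(4πε₀r²) = (2.358×10^-8)/(4π·8.85×10^-12·(0.057)²) = 6.53e4 N/C.

E = 6.53×10^4 N/C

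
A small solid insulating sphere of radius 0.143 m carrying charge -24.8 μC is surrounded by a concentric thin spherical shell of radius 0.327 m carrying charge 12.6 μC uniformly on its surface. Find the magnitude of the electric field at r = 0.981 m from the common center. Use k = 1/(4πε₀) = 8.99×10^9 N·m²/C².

|E| ≈ 1.14e5 N/C

Use a concentric Gaussian sphere at r = 0.981 m (r > 0.327 m, enclosing both).
Q_enc = (-24.8 μC) + (12.6 μC) = -1.22e-5 C.
Since E is radial and uniform over the Gaussian sphere, Φ = E·4πr² = Q_enc/ε₀.
E = k|Q_enc|/r² = (8.99×10^9)(1.22×10^-5)/(0.981)² = 1.14×10^5 N/C.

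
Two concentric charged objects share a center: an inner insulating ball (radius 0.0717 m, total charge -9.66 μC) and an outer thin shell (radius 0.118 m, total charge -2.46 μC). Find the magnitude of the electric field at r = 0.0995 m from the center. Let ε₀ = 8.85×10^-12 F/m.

Symmetry ⇒ E = E(r) r̂. Gaussian sphere of radius r = 0.0995 m (between the bodies, 0.0717 m < r < 0.118 m).
The shell at 0.118 m lies outside the Gaussian surface, so Q_enc = -9.66 μC = -9.66×10^-6 C.
Since E is radial and uniform over the Gaussian sphere, Φ = E·4πr² = Q_enc/ε₀.
E = |Q_enc|/(4πε₀r²) = (9.66e-6)/(4π·8.85×10^-12·(0.0995)²) = 8.77×10^6 N/C.

|E| ≈ 8.77×10^6 N/C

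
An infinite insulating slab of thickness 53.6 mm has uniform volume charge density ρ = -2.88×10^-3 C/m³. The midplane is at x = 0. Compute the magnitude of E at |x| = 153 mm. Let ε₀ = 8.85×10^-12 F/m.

E = 8.72×10^6 N/C

The point |x| = 153 mm lies outside the slab (half-thickness 0.0268 m). A symmetric pillbox spanning the full slab encloses Q_enc = ρ·d·A.
Flux = 2EA ⇒ E = |ρ|d/(2ε₀), independent of distance outside.
E = (2.88×10^-3)(0.0536)/(2·8.85×10^-12) = 8.72×10^6 N/C.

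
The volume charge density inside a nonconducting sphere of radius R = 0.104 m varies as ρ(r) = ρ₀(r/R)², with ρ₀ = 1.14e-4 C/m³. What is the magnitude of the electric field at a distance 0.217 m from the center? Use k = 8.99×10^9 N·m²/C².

E ≈ 6.15×10^4 N/C

By spherical symmetry E is radial; choose a Gaussian sphere of radius r = 0.217 m (r > R, all charge enclosed).
Q_enc = 4π ∫₀^R ρ₀(r'/R)^2 r'² dr' = 4πρ₀R³/5 = 3.223×10^-7 C.
Since E is radial and uniform over the Gaussian sphere, Φ = E·4πr² = Q_enc/ε₀.
E = k|Q_enc|/r² = (8.99×10^9)(3.223e-7)/(0.217)² = 6.15×10^4 N/C.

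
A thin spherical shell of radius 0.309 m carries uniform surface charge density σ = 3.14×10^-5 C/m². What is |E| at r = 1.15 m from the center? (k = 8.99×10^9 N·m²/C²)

Symmetry ⇒ E = E(r) r̂. Gaussian sphere of radius r = 1.15 m (r > 0.309 m).
The entire shell is enclosed: Q_enc = σ·4πR² = (3.14×10^-5)·4π·(0.309)² = 3.768×10^-5 C.
Since E is radial and uniform over the Gaussian sphere, Φ = E·4πr² = Q_enc/ε₀.
E = k|Q_enc|/r² = (8.99×10^9)(3.768×10^-5)/(1.15)² = 2.56×10^5 N/C.

|E| ≈ 2.56e5 N/C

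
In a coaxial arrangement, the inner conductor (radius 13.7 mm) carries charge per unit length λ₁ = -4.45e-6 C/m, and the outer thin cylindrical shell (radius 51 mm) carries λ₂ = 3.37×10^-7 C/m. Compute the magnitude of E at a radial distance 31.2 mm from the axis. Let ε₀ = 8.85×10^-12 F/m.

E ≈ 2.56×10^6 N/C

Take a coaxial cylindrical Gaussian surface of radius r = 31.2 mm and length L (between the conductors, 13.7 mm < r < 51 mm).
The shell at 51 mm lies outside the Gaussian surface, so λ_enc = λ₁ = -4.45×10^-6 C/m.
By Gauss's law (flux through the curved wall only), E·2πrL = λ_enc L/ε₀.
E = |λ_enc|/(2πε₀r) = (4.45×10^-6)/(2π·8.85×10^-12·0.0312) = 2.56e6 N/C.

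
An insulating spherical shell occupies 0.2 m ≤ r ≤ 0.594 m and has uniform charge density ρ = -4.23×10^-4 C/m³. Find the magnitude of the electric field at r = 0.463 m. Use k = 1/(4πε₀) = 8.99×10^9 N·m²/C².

6.78e6 V/m

Use a concentric Gaussian sphere at r = 0.463 m (within the shell material, 0.2 m < r < 0.594 m).
Enclosed charge is the volume from a to r: Q_enc = (4π/3)ρ(r³ − a³) = -1.617e-4 C.
Applying ∮E·dA = Q_enc/ε₀ with Φ = E(4πr²):
E = k|Q_enc|/r² = (8.99×10^9)(1.617×10^-4)/(0.463)² = 6.78×10^6 N/C.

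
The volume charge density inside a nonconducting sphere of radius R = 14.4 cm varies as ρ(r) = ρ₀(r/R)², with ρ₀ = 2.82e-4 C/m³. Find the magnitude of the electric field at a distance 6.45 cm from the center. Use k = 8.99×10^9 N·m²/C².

E ≈ 8.25e4 V/m

Use a concentric Gaussian sphere at r = 6.45 cm (r < R).
Integrate the density: Q_enc = 4π ∫₀^r ρ₀(r'/R)^2 r'² dr' = 4πρ₀ r^5/(5·R²) = 3.816×10^-8 C.
Gauss's law: E·4πr² = Q_enc/ε₀.
E = k|Q_enc|/r² = (8.99×10^9)(3.816×10^-8)/(0.0645)² = 8.25×10^4 N/C.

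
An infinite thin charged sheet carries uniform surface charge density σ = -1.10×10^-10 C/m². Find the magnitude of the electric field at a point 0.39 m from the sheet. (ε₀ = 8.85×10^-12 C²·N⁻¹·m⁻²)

The symmetry is planar: E is normal to the sheet and the same magnitude on both sides. Take a pillbox straddling the sheet with end-cap area A.
Only the two end caps contribute flux: Φ = 2EA. With Q_enc = σA, Gauss's law gives E = |σ|/(2ε₀).
E = |σ|/(2ε₀) = (1.10×10^-10)/(2·8.85×10^-12) = 6.21 N/C.

E ≈ 6.21 V/m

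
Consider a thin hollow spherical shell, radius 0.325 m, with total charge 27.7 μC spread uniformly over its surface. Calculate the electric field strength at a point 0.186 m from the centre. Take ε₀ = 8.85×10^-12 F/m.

E = 0 (no enclosed charge)

By spherical symmetry E is radial; choose a Gaussian sphere of radius r = 0.186 m (inside the shell, r < 0.325 m).
All the charge is outside the Gaussian surface: Q_enc = 0, hence E = 0 everywhere inside the shell.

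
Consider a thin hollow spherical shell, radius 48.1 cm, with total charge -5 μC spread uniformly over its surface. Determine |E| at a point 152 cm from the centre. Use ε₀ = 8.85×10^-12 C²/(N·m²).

E = 1.95×10^4 N/C

By spherical symmetry E is radial; choose a Gaussian sphere of radius r = 152 cm (r > 48.1 cm).
The entire shell is enclosed: Q_enc = -5.00e-6 C.
Since E is radial and uniform over the Gaussian sphere, Φ = E·4πr² = Q_enc/ε₀.
E = |Q_enc|/(4πε₀r²) = (5.00e-6)/(4π·8.85×10^-12·(1.52)²) = 1.95×10^4 N/C.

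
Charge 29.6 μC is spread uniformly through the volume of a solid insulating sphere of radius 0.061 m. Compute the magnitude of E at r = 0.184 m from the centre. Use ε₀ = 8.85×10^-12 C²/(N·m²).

Use a concentric Gaussian sphere at r = 0.184 m (r > R, so the entire charge is enclosed).
Q_enc = 29.6 μC = 2.96e-5 C.
Applying ∮E·dA = Q_enc/ε₀ with Φ = E(4πr²):
E = |Q_enc|/(4πε₀r²) = (2.96e-5)/(4π·8.85×10^-12·(0.184)²) = 7.86×10^6 N/C.

7.86×10^6 N/C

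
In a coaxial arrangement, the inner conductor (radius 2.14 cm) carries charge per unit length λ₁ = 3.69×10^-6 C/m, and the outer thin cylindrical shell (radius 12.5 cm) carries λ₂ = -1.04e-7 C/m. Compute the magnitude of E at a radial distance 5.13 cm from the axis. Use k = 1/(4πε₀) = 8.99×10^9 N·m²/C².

|E| ≈ 1.29e6 V/m

Take a coaxial cylindrical Gaussian surface of radius r = 5.13 cm and length L (between the conductors, 2.14 cm < r < 12.5 cm).
Only the inner wire is enclosed; the outer shell contributes nothing inside itself. λ_enc = λ₁ = 3.69e-6 C/m.
Gauss's law: E·2πrL = λ_enc L/ε₀.
E = 2k|λ_enc|/r = 2(8.99×10^9)(3.69e-6)/(0.0513) = 1.29e6 N/C.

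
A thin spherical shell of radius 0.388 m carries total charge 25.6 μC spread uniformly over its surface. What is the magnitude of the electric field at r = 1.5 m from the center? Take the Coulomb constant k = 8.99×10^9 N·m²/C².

|E| ≈ 1.02×10^5 N/C

Symmetry ⇒ E = E(r) r̂. Gaussian sphere of radius r = 1.5 m (r > 0.388 m).
The entire shell is enclosed: Q_enc = 2.56e-5 C.
Since E is radial and uniform over the Gaussian sphere, Φ = E·4πr² = Q_enc/ε₀.
E = k|Q_enc|/r² = (8.99×10^9)(2.56e-5)/(1.5)² = 1.02e5 N/C.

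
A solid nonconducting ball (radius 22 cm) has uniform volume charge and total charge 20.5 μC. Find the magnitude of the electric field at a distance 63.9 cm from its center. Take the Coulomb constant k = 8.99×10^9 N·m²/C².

By spherical symmetry E is radial; choose a Gaussian sphere of radius r = 63.9 cm (r > R, so the entire charge is enclosed).
Q_enc = 20.5 μC = 2.05×10^-5 C.
By Gauss's law, ∮E·dA = E·4πr² = Q_enc/ε₀.
E = k|Q_enc|/r² = (8.99×10^9)(2.05×10^-5)/(0.639)² = 4.51×10^5 N/C.

E = 4.51×10^5 N/C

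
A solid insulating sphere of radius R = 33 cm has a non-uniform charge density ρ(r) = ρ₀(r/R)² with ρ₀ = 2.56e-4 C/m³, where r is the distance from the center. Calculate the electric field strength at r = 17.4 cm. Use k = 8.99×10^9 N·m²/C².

|E| = 2.80×10^5 N/C

Take a concentric spherical Gaussian surface of radius r = 17.4 cm (r < R).
Q_enc = ∫₀^r ρ(r')·4πr'² dr' = (4πρ₀/R²) ∫₀^r r'^4 dr' = 4πρ₀ r^5/(5·R²) = 9.423×10^-7 C.
Gauss's law: E·4πr² = Q_enc/ε₀.
E = k|Q_enc|/r² = (8.99×10^9)(9.423e-7)/(0.174)² = 2.80×10^5 N/C.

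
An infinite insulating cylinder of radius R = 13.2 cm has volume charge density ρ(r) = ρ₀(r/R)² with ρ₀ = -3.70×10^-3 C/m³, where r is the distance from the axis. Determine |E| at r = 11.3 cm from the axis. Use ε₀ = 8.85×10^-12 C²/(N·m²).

Take a coaxial cylindrical Gaussian surface of radius r = 11.3 cm and length L (r < R).
λ_enc = ∫₀^r ρ(r')·2πr' dr' = (2πρ₀/R²)·r^4/4 = -5.439×10^-5 C/m.
By Gauss's law (flux through the curved wall only), E·2πrL = λ_enc L/ε₀.
E = |λ_enc|/(2πε₀r) = (5.439e-5)/(2π·8.85×10^-12·0.113) = 8.66e6 N/C.

E = 8.66e6 N/C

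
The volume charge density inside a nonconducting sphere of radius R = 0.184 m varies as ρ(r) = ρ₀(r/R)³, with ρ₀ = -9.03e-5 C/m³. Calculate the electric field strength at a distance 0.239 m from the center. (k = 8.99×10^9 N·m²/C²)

Take a concentric spherical Gaussian surface of radius r = 0.239 m (r > R, all charge enclosed).
Q_enc = 4π ∫₀^R ρ₀(r'/R)^3 r'² dr' = 4πρ₀R³/6 = -1.178×10^-6 C.
Gauss's law: E·4πr² = Q_enc/ε₀.
E = k|Q_enc|/r² = (8.99×10^9)(1.178×10^-6)/(0.239)² = 1.85×10^5 N/C.

|E| ≈ 1.85×10^5 V/m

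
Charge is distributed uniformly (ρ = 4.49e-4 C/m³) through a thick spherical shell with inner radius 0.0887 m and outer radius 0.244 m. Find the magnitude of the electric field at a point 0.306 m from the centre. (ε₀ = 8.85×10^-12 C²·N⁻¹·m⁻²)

Symmetry ⇒ E = E(r) r̂. Gaussian sphere of radius r = 0.306 m (r > 0.244 m, enclosing the whole shell).
Q_enc = ρ·(4π/3)(b³ − a³) = (4.49×10^-4)·(4π/3)·((0.244)³ − (0.0887)³) = 2.601×10^-5 C.
By Gauss's law, ∮E·dA = E·4πr² = Q_enc/ε₀.
E = |Q_enc|/(4πε₀r²) = (2.601e-5)/(4π·8.85×10^-12·(0.306)²) = 2.50e6 N/C.

|E| ≈ 2.50×10^6 N/C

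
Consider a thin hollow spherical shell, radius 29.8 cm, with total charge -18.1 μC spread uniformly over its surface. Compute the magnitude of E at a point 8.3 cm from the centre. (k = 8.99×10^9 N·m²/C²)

E = 0

Use a concentric Gaussian sphere at r = 8.3 cm (inside the shell, r < 29.8 cm).
All the charge is outside the Gaussian surface: Q_enc = 0, hence E = 0 everywhere inside the shell.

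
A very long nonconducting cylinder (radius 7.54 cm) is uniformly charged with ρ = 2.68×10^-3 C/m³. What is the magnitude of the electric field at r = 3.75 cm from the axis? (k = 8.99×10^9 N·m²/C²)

Choose a coaxial cylinder of radius r = 3.75 cm (arbitrary length L) as the Gaussian surface (r < R).
Enclosed charge per unit length: λ_enc = ρ·πr² = (2.68e-3)π(0.0375)² = 1.184×10^-5 C/m.
Gauss's law: E·2πrL = λ_enc L/ε₀.
E = 2k|λ_enc|/r = 2(8.99×10^9)(1.184e-5)/(0.0375) = 5.68e6 N/C.

E = 5.68×10^6 N/C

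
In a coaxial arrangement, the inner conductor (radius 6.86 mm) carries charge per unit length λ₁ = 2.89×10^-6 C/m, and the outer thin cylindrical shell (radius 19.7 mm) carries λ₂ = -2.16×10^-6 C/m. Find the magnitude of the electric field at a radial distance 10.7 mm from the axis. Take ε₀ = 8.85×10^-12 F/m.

Coaxial Gaussian cylinder, radius r = 10.7 mm, length L (between the conductors, 6.86 mm < r < 19.7 mm).
The shell at 19.7 mm lies outside the Gaussian surface, so λ_enc = λ₁ = 2.89e-6 C/m.
Applying ∮E·dA = Q_enc/ε₀ with the end caps contributing no flux:
E = |λ_enc|/(2πε₀r) = (2.89e-6)/(2π·8.85×10^-12·0.0107) = 4.86×10^6 N/C.

E = 4.86e6 N/C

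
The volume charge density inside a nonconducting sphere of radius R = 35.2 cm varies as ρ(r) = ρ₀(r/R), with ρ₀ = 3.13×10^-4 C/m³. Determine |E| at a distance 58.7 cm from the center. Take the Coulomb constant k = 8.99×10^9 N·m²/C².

E ≈ 1.12×10^6 V/m

Symmetry ⇒ E = E(r) r̂. Gaussian sphere of radius r = 58.7 cm (r > R, all charge enclosed).
Q_enc = 4π ∫₀^R ρ₀(r'/R)^1 r'² dr' = 4πρ₀R³/4 = 4.289×10^-5 C.
Gauss's law: E·4πr² = Q_enc/ε₀.
E = k|Q_enc|/r² = (8.99×10^9)(4.289×10^-5)/(0.587)² = 1.12×10^6 N/C.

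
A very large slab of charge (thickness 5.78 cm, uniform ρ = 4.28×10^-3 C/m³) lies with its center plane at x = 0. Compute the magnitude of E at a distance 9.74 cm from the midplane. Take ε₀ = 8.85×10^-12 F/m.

The point |x| = 9.74 cm lies outside the slab (half-thickness 0.0289 m). A symmetric pillbox spanning the full slab encloses Q_enc = ρ·d·A.
Flux = 2EA ⇒ E = |ρ|d/(2ε₀), independent of distance outside.
E = (4.28e-3)(0.0578)/(2·8.85×10^-12) = 1.40×10^7 N/C.

E ≈ 1.40e7 N/C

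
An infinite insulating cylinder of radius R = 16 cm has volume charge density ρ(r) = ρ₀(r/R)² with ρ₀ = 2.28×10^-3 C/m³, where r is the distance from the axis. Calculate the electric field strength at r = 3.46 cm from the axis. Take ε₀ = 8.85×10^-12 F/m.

Choose a coaxial cylinder of radius r = 3.46 cm (arbitrary length L) as the Gaussian surface (r < R).
λ_enc = ∫₀^r ρ(r')·2πr' dr' = (2πρ₀/R²)·r^4/4 = 2.005×10^-7 C/m.
Applying ∮E·dA = Q_enc/ε₀ with the end caps contributing no flux:
E = |λ_enc|/(2πε₀r) = (2.005×10^-7)/(2π·8.85×10^-12·0.0346) = 1.04×10^5 N/C.

|E| = 1.04e5 N/C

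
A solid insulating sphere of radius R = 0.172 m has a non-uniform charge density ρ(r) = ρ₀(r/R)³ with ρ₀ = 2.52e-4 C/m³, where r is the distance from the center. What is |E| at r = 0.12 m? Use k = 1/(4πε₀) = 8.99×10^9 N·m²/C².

E ≈ 1.93e5 N/C

Use a concentric Gaussian sphere at r = 0.12 m (r < R).
Q_enc = ∫₀^r ρ(r')·4πr'² dr' = (4πρ₀/R³) ∫₀^r r'^5 dr' = 4πρ₀ r^6/(6·R³) = 3.097e-7 C.
Applying ∮E·dA = Q_enc/ε₀ with Φ = E(4πr²):
E = k|Q_enc|/r² = (8.99×10^9)(3.097×10^-7)/(0.12)² = 1.93×10^5 N/C.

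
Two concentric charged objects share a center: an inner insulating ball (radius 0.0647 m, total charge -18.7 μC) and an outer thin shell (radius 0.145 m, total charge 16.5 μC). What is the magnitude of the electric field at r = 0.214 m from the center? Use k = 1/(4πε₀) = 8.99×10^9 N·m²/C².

|E| = 4.32e5 N/C

Use a concentric Gaussian sphere at r = 0.214 m (r > 0.145 m, enclosing both).
Q_enc = (-18.7 μC) + (16.5 μC) = -2.20×10^-6 C.
Gauss's law: E·4πr² = Q_enc/ε₀.
E = k|Q_enc|/r² = (8.99×10^9)(2.20×10^-6)/(0.214)² = 4.32e5 N/C.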